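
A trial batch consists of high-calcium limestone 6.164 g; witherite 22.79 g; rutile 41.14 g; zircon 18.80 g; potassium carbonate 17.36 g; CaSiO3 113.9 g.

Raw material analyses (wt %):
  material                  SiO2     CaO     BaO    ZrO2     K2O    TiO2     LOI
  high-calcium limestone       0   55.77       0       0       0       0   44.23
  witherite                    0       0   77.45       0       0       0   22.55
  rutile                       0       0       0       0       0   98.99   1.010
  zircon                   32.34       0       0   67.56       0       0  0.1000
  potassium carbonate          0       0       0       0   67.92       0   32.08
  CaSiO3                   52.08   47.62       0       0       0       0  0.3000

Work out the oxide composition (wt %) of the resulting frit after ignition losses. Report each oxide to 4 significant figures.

Glass mass = 205.9 g (batch 220.2 − LOI 14.21).
Composition: SiO2 31.76%, CaO 28.01%, BaO 8.571%, ZrO2 6.167%, K2O 5.725%, TiO2 19.77%

Mid-chain values are displayed (rounded to four significant figures) alongside each step; full precision is carried throughout. A single rounding produces each reported figure; derived quantities (the six compositions, net glass mass, LOI, totals, yield) are rebuilt from the batch weights on 205.9 g of glass in exact precision as quoted within the problem or the answer.
Per-oxide mass from batch:
  SiO2: 18.80·0.3234 + 113.9·0.5208 = 65.40 g
  CaO: 6.164·0.5577 + 113.9·0.4762 = 57.68 g
  BaO: 22.79·0.7745 = 17.65 g
  ZrO2: 18.80·0.6756 = 12.70 g
  K2O: 17.36·0.6792 = 11.79 g
  TiO2: 41.14·0.9899 = 40.72 g
LOI: 6.164·0.4423 + 22.79·0.2255 + 41.14·0.01010 + 18.80·0.001000 + 17.36·0.3208 + 113.9·0.003000 = 14.21 g
The glass mass, total less LOI, = 220.2 − 14.21 = 205.9 g (consistent with Σ oxide mass)
oxide / glass × 100 gives the wt %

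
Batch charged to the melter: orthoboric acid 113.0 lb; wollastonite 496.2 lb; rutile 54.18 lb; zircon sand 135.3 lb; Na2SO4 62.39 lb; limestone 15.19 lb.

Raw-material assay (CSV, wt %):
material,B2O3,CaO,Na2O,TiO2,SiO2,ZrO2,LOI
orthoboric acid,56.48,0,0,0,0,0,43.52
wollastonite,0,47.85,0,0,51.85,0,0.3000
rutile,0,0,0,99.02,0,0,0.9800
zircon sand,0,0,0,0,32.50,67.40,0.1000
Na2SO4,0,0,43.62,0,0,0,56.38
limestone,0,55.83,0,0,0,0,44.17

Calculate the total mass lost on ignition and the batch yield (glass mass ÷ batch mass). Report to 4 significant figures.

Every computation runs at full float precision at all times; the intermediate values appear, rounded to 4 significant figures, between the steps; every reported number carries a single rounding. Derived quantities are recomputed from the weighed amounts on 783.0 lb of glass at full precision (the totals, the yield, ignition loss, glass mass, six oxide percentages) exactly as shown in either problem or answer.
Each material's LOI contribution:
  orthoboric acid: 113.0 × 0.4352 = 49.18 lb
  wollastonite: 496.2 × 0.003000 = 1.489 lb
  rutile: 54.18 × 0.009800 = 0.5310 lb
  zircon sand: 135.3 × 0.001000 = 0.1353 lb
  Na2SO4: 62.39 × 0.5638 = 35.18 lb
  limestone: 15.19 × 0.4417 = 6.709 lb
Total LOI = 93.22 lb
Glass = batch − LOI = 876.3 − 93.22 = 783.0 lb

LOI loss = 93.22 lb; glass = 783.0 lb; yield = 89.36%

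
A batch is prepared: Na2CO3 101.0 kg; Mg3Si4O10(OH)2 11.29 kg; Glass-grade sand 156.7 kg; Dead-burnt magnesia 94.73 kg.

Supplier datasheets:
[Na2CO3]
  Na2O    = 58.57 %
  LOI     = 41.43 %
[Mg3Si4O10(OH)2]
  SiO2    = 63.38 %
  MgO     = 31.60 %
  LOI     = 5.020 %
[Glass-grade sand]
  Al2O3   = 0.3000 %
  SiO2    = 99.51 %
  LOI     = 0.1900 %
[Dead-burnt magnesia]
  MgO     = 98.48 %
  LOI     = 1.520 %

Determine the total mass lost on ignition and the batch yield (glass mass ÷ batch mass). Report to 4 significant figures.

LOI loss = 44.15 kg; glass = 319.6 kg; yield = 87.86%

The working math holds exact precision at each step. Values along the way are displayed (rounded to four significant digits) within the worked lines — a single rounding produces each reported figure; all derived quantities (LOI, the totals, the four compositions, yield, net glass mass) are computed in full precision using the weight values at 319.6 kg of glass, as set out in the problem or answer text.
Loss on ignition, line by line:
  Na2CO3: 101.0 × 0.4143 = 41.84 kg
  Mg3Si4O10(OH)2: 11.29 × 0.05020 = 0.5668 kg
  Glass-grade sand: 156.7 × 0.001900 = 0.2977 kg
  Dead-burnt magnesia: 94.73 × 0.01520 = 1.440 kg
Total LOI = 44.15 kg
Glass = batch − LOI = 363.7 − 44.15 = 319.6 kg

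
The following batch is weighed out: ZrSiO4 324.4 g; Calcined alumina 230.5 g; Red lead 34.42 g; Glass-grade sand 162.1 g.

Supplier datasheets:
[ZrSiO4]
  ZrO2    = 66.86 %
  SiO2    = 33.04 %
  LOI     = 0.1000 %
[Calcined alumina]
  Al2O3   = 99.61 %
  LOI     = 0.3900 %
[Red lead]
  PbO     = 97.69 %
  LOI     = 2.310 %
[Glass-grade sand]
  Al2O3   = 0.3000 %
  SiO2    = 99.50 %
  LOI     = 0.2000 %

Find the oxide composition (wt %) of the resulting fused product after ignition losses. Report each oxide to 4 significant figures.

Glass mass = 749.1 g (batch 751.4 − LOI 2.343).
Composition: Al2O3 30.72%, ZrO2 28.95%, SiO2 35.84%, PbO 4.489%

Every computation maintains full float precision through every step — mid-chain values are shown, rounded to 4 significant digits, as written; each reported result is rounded a single time; derived quantities are recomputed using the weight values at 749.1 g of glass in exact precision (LOI, the four compositions, the totals, glass mass, yield), precisely as stated by question or answer.
Per-oxide mass from batch:
  Al2O3: 230.5·0.9961 + 162.1·0.003000 = 230.1 g
  ZrO2: 324.4·0.6686 = 216.9 g
  SiO2: 324.4·0.3304 + 162.1·0.9950 = 268.5 g
  PbO: 34.42·0.9769 = 33.62 g
LOI: 324.4·0.001000 + 230.5·0.003900 + 34.42·0.02310 + 162.1·0.002000 = 2.343 g
batch − LOI leaves glass = 751.4 − 2.343 = 749.1 g (= Σ oxide masses)
each wt % is 100 × oxide ÷ glass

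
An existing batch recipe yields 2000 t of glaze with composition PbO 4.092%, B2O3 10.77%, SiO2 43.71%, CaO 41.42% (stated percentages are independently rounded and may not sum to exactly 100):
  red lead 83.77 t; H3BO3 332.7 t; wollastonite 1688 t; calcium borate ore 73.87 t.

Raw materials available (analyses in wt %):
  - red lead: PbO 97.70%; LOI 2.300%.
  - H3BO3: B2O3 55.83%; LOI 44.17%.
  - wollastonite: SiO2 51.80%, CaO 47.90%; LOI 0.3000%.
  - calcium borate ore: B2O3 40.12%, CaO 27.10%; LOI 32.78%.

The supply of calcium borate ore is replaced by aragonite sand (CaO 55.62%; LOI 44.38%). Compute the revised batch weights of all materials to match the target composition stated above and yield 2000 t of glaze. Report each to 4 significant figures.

Revised batch per 2000 t glaze:
  red lead: 83.77 t
  H3BO3: 385.8 t
  wollastonite: 1688 t
  aragonite sand: 35.99 t
Total batch = 2194 t; LOI loss = 193.4 t

Every computation runs at full float precision at all times — in-progress results are shown with 4-significant-digit rounding in the working — each reported result takes a single rounding — all derived quantities, which include LOI, net glass mass, four oxide percentages, the totals, yield, are recomputed at full float precision, as given in problem or answer, from the weighed amounts on 2000 t of glass.
Per-oxide target masses for 2000 t glaze:
  PbO: 4.092% × 2000 = 81.84 t
  B2O3: 10.77% × 2000 = 215.4 t
  SiO2: 43.71% × 2000 = 874.2 t
  CaO: 41.42% × 2000 = 828.4 t
Checking each oxide sum per the reported batch figures, at the basis given (delivered sums recover each target modulo rounding of the values):
  PbO: 83.77·0.9770 = 81.84 t (target 81.84 t)
  B2O3: 385.8·0.5583 = 215.4 t (target 215.4 t)
  SiO2: 1688·0.5180 = 874.4 t (target 874.2 t)
  CaO: 1688·0.4790 + 35.99·0.5562 = 828.6 t (target 828.4 t)
The glass-mass cross-check: batch total minus LOI = 2000 t (the Σ of target masses is 2000 t; with the basis standing at 2000 t — deltas are rounding alone).
Total batch = Σ batch = 2194 t; ignition loss, Σ(batch × LOI) = 193.4 t; glass ÷ batch gives a yield of 91.18%.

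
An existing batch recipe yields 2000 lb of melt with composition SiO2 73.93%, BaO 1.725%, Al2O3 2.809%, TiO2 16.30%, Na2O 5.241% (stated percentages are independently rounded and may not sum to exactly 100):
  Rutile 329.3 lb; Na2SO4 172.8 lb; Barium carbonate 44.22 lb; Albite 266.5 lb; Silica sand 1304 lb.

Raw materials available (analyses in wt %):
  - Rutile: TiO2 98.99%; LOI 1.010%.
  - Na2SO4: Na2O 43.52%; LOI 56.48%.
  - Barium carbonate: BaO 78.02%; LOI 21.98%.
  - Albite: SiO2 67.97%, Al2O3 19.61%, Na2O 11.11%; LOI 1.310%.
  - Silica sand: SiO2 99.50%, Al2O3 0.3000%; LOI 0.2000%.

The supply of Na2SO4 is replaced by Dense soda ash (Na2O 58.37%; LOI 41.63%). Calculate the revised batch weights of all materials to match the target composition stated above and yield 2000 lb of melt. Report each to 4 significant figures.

Revised batch per 2000 lb melt:
  Rutile: 329.3 lb
  Dense soda ash: 128.8 lb
  Barium carbonate: 44.22 lb
  Albite: 266.5 lb
  Silica sand: 1304 lb
Total batch = 2073 lb; LOI loss = 72.76 lb

In-progress results are shown with 4-significant-figure rounding alongside each step — every computation keeps full precision in all steps. Each reported value is rounded once only; derived quantities, which include totals, the five compositions, glass mass, ignition loss, the yield, are computed at full precision, as written in the problem or the answer, using the weight values per 2000 lb of glass.
The oxide mass targets at 2000 lb melt:
  SiO2: 73.93% × 2000 = 1479 lb
  BaO: 1.725% × 2000 = 34.50 lb
  Al2O3: 2.809% × 2000 = 56.18 lb
  TiO2: 16.30% × 2000 = 326.0 lb
  Na2O: 5.241% × 2000 = 104.8 lb
A balance pass over the oxides, on the weights just shown, per the basis as stated (every target is met by its sum net of answer rounding effects):
  SiO2: 266.5·0.6797 + 1304·0.9950 = 1479 lb (target 1479 lb)
  BaO: 44.22·0.7802 = 34.50 lb (target 34.50 lb)
  Al2O3: 266.5·0.1961 + 1304·0.003000 = 56.17 lb (target 56.18 lb)
  TiO2: 329.3·0.9899 = 326.0 lb (target 326.0 lb)
  Na2O: 128.8·0.5837 + 266.5·0.1111 = 104.8 lb (target 104.8 lb)
Mass balance on the glass: whole batch net of LOI = 2000 lb (oxide target masses add up to 2000 lb; the stated basis being 2000 lb — gaps are rounding artifacts).
Summing the batch: Σ batch = 2073 lb; LOI removed, Σ of batch·LOI: 72.76 lb; glass ÷ batch gives a yield of 96.49%.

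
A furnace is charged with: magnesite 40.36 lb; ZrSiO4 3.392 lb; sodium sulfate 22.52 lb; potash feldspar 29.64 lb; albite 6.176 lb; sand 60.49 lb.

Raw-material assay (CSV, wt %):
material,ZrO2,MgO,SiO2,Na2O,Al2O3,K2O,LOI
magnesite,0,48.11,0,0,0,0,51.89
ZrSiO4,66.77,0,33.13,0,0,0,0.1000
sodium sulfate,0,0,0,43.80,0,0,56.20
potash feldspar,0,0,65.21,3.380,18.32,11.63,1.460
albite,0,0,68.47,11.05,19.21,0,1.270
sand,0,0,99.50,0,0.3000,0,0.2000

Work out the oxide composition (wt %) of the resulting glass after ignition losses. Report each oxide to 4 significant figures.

Glass mass = 128.3 lb (batch 162.6 − LOI 34.23).
Composition: ZrO2 1.765%, MgO 15.13%, SiO2 66.13%, Na2O 8.998%, Al2O3 5.297%, K2O 2.686%

Rounding to four significant digits applies to every intermediate as displayed — every computation carries full precision through the solve — every reported number is rounded once only; all derived quantities, which include the totals, glass mass, the six compositions, LOI, yield, are rebuilt at full float precision, precisely as stated by the problem or the answer, from the batch weights on 128.3 lb of glass.
Per-oxide mass from batch:
  ZrO2: 3.392·0.6677 = 2.265 lb
  MgO: 40.36·0.4811 = 19.42 lb
  SiO2: 3.392·0.3313 + 29.64·0.6521 + 6.176·0.6847 + 60.49·0.9950 = 84.87 lb
  Na2O: 22.52·0.4380 + 29.64·0.03380 + 6.176·0.1105 = 11.55 lb
  Al2O3: 29.64·0.1832 + 6.176·0.1921 + 60.49·0.003000 = 6.798 lb
  K2O: 29.64·0.1163 = 3.447 lb
LOI: 40.36·0.5189 + 3.392·0.001000 + 22.52·0.5620 + 29.64·0.01460 + 6.176·0.01270 + 60.49·0.002000 = 34.23 lb
Glass mass = batch − LOI = 162.6 − 34.23 = 128.3 lb (= the summed oxide contributions)
wt % = oxide mass / glass mass × 100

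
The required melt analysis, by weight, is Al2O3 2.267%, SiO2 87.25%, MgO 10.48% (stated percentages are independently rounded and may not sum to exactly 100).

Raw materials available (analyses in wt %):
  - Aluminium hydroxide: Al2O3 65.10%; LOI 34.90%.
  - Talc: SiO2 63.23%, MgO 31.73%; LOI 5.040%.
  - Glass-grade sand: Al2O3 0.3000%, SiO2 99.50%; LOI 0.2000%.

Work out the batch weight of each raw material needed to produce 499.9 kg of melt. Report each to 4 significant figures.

Mid-chain values are displayed (rounded to 4 significant digits) in the working — exact precision is held throughout; every reported number is rounded a single time. The derived quantities are carried in full float precision (three oxide percentages, the yield, LOI, glass mass, totals) starting from the weights at 499.9 kg of glass, as written in either problem or answer.
The oxide mass targets at 499.9 kg melt:
  Al2O3: 2.267% × 499.9 = 11.33 kg
  SiO2: 87.25% × 499.9 = 436.2 kg
  MgO: 10.48% × 499.9 = 52.39 kg
Balance tally, oxide-wise, applying the batch weights above, against the basis in use (sums match the target masses inside rounding margins):
  Al2O3: 15.87·0.6510 + 333.4·0.003000 = 11.33 kg (target 11.33 kg)
  SiO2: 165.1·0.6323 + 333.4·0.9950 = 436.1 kg (target 436.2 kg)
  MgO: 165.1·0.3173 = 52.39 kg (target 52.39 kg)
Glass-mass closure: batch Σ − ignition loss = 499.8 kg (targets for the oxides total 499.9 kg; basis as stated: 499.9 kg — a pure rounding effect).
Whole-batch sum: Σ batch = 514.4 kg; the LOI term Σ batch·LOI equals 14.53 kg; yield, glass over the total, = 97.18%.

Batch per 499.9 kg melt:
  Aluminium hydroxide: 15.87 kg
  Talc: 165.1 kg
  Glass-grade sand: 333.4 kg
Total batch = 514.4 kg; LOI loss = 14.53 kg; yield = 97.18%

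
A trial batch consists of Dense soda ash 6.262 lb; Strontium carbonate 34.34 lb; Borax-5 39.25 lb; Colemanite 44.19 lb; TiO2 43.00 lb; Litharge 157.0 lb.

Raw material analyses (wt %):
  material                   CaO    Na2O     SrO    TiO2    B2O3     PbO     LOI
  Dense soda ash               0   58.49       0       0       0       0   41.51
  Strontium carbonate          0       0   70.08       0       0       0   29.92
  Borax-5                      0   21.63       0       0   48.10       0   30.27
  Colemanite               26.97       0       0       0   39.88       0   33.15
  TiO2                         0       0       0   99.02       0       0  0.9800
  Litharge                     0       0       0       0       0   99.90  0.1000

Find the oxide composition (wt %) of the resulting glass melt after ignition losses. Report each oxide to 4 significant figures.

Glass mass = 284.1 lb (batch 324.0 − LOI 39.98).
Composition: CaO 4.196%, Na2O 4.278%, SrO 8.472%, TiO2 14.99%, B2O3 12.85%, PbO 55.21%

Exact precision is carried through the solve — the intermediate values are displayed with 4-significant-figure rounding on the page; a single rounding produces each reported number; derived quantities are re-derived in exact precision (the yield, the six compositions, ignition loss, glass mass, totals) using the weight values per 284.1 lb of glass, as given in problem or answer.
Delivered oxide masses:
  CaO: 44.19·0.2697 = 11.92 lb
  Na2O: 6.262·0.5849 + 39.25·0.2163 = 12.15 lb
  SrO: 34.34·0.7008 = 24.07 lb
  TiO2: 43.00·0.9902 = 42.58 lb
  B2O3: 39.25·0.4810 + 44.19·0.3988 = 36.50 lb
  PbO: 157.0·0.9990 = 156.8 lb
LOI: 6.262·0.4151 + 34.34·0.2992 + 39.25·0.3027 + 44.19·0.3315 + 43.00·0.009800 + 157.0·0.001000 = 39.98 lb
batch − LOI leaves glass = 324.0 − 39.98 = 284.1 lb (the oxide masses sum to this)
percent share: oxide ÷ glass, ×100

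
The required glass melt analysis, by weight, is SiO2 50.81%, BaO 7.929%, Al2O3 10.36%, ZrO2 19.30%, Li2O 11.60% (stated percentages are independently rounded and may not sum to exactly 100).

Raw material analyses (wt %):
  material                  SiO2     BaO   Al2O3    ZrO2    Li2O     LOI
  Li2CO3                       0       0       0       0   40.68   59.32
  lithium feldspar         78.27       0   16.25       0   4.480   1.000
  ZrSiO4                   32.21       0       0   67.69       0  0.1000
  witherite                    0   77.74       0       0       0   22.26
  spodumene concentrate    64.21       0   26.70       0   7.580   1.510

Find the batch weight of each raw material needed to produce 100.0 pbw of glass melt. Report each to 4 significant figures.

Batch per 100.0 pbw glass melt:
  Li2CO3: 21.42 pbw
  lithium feldspar: 42.64 pbw
  ZrSiO4: 28.51 pbw
  witherite: 10.20 pbw
  spodumene concentrate: 12.85 pbw
Total batch = 115.6 pbw; LOI loss = 15.63 pbw; yield = 86.49%

Working values are displayed, rounded to 4 significant figures, at each printed step; full precision is kept at every stage — every reported figure is rounded once only — the derived quantities, which include five oxide percentages, LOI, totals, glass mass, yield, are recomputed at full float precision, exactly as printed in problem or answer, from the weighed amounts on 100.0 pbw of glass.
Target oxide masses per 100.0 pbw glass melt:
  SiO2: 50.81% × 100.0 = 50.81 pbw
  BaO: 7.929% × 100.0 = 7.929 pbw
  Al2O3: 10.36% × 100.0 = 10.36 pbw
  ZrO2: 19.30% × 100.0 = 19.30 pbw
  Li2O: 11.60% × 100.0 = 11.60 pbw
Verifying the oxide balance on the weights just shown, per the basis as stated (target by target, the sums agree modulo rounding of the values):
  SiO2: 42.64·0.7827 + 28.51·0.3221 + 12.85·0.6421 = 50.81 pbw (target 50.81 pbw)
  BaO: 10.20·0.7774 = 7.929 pbw (target 7.929 pbw)
  Al2O3: 42.64·0.1625 + 12.85·0.2670 = 10.36 pbw (target 10.36 pbw)
  ZrO2: 28.51·0.6769 = 19.30 pbw (target 19.30 pbw)
  Li2O: 21.42·0.4068 + 42.64·0.04480 + 12.85·0.07580 = 11.60 pbw (target 11.60 pbw)
Glass-mass closure: the batch minus its LOI: 99.99 pbw (targets for the oxides total 100.0 pbw; versus the stated basis of 100.0 pbw — deltas are rounding alone).
Batch total: Σ batch = 115.6 pbw; LOI loss = Σ batch·LOI = 15.63 pbw; glass ÷ batch gives a yield of 86.49%.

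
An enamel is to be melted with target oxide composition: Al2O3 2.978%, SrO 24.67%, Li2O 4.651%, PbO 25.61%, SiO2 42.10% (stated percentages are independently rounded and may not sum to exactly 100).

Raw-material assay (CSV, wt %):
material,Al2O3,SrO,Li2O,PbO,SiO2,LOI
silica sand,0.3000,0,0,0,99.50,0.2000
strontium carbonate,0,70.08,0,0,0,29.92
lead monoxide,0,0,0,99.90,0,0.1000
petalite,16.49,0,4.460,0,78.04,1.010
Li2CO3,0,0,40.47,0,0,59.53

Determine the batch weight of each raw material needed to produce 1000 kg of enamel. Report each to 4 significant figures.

Batch per 1000 kg enamel:
  silica sand: 285.5 kg
  strontium carbonate: 352.0 kg
  lead monoxide: 256.4 kg
  petalite: 175.4 kg
  Li2CO3: 95.59 kg
Total batch = 1165 kg; LOI loss = 164.8 kg; yield = 85.85%

Each numeric step holds full float precision at all times; values along the way are shown (rounded to four significant digits) in the working. Every reported number is rounded a single time. All derived quantities are recomputed in full precision (totals, five oxide percentages, LOI, yield, glass mass) using the weight values on 1000 kg of glass as they appear in problem or answer.
Target masses of each oxide per 1000 kg enamel:
  Al2O3: 2.978% × 1000 = 29.78 kg
  SrO: 24.67% × 1000 = 246.7 kg
  Li2O: 4.651% × 1000 = 46.51 kg
  PbO: 25.61% × 1000 = 256.1 kg
  SiO2: 42.10% × 1000 = 421.0 kg
Balance tally, oxide-wise, per the reported batch figures, per the basis as stated (target by target, the sums agree inside rounding margins):
  Al2O3: 285.5·0.003000 + 175.4·0.1649 = 29.78 kg (target 29.78 kg)
  SrO: 352.0·0.7008 = 246.7 kg (target 246.7 kg)
  Li2O: 175.4·0.04460 + 95.59·0.4047 = 46.51 kg (target 46.51 kg)
  PbO: 256.4·0.9990 = 256.1 kg (target 256.1 kg)
  SiO2: 285.5·0.9950 + 175.4·0.7804 = 421.0 kg (target 421.0 kg)
Mass balance on the glass: net batch after ignition = 1000 kg (summing oxide targets gives 1000 kg; the stated basis being 1000 kg — gaps are rounding artifacts).
Adding the batch up: Σ batch = 1165 kg; Σ batch·LOI gives LOI loss = 164.8 kg; yield: glass divided by total = 85.85%.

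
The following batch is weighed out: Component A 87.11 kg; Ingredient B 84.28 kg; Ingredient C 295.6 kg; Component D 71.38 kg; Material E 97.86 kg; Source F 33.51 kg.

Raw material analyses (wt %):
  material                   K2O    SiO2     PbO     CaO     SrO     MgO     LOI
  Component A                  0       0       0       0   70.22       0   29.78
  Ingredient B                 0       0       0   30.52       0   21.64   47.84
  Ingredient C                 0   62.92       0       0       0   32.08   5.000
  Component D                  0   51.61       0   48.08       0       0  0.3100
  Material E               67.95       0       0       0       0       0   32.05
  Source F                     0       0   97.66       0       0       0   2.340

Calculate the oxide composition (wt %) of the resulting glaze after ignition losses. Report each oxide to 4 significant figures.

Rounding to 4 significant figures applies to every intermediate as shown. All arithmetic carries full float precision from start to finish; each reported number receives exactly one rounding. All derived quantities are recomputed starting from the weights on 556.3 kg of glass in full precision (net glass mass, LOI, the yield, totals, six oxide percentages) as written in question or answer.
Mass of each oxide from the mix:
  K2O: 97.86·0.6795 = 66.50 kg
  SiO2: 295.6·0.6292 + 71.38·0.5161 = 222.8 kg
  PbO: 33.51·0.9766 = 32.73 kg
  CaO: 84.28·0.3052 + 71.38·0.4808 = 60.04 kg
  SrO: 87.11·0.7022 = 61.17 kg
  MgO: 84.28·0.2164 + 295.6·0.3208 = 113.1 kg
LOI: 87.11·0.2978 + 84.28·0.4784 + 295.6·0.05000 + 71.38·0.003100 + 97.86·0.3205 + 33.51·0.02340 = 113.4 kg
Resulting glass, batch − LOI: 669.7 − 113.4 = 556.3 kg (= Σ oxide masses)
percent share: oxide ÷ glass, ×100

Glass mass = 556.3 kg (batch 669.7 − LOI 113.4).
Composition: K2O 11.95%, SiO2 40.05%, PbO 5.882%, CaO 10.79%, SrO 11.00%, MgO 20.32%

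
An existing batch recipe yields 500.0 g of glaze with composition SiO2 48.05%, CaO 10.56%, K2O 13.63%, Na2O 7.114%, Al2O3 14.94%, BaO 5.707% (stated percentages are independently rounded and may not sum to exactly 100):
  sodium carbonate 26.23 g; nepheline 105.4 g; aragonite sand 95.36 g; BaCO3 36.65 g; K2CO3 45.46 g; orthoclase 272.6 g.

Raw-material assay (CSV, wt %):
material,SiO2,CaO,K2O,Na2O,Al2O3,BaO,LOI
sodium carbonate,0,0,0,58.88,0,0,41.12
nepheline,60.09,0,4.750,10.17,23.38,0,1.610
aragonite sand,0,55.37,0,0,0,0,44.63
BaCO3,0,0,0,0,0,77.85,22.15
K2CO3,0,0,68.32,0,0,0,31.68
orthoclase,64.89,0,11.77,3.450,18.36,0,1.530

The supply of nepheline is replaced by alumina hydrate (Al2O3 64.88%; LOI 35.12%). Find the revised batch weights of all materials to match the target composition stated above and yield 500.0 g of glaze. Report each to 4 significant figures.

Values along the way are shown rounded to four significant digits on the page; each numeric step keeps full float precision all the way through; every reported figure is rounded only once; derived quantities are rebuilt in full float precision (yield, the six compositions, net glass mass, totals, LOI) from the weighed amounts on 500.0 g of glass as set out in problem or answer.
Target masses of each oxide per 500.0 g glaze:
  SiO2: 48.05% × 500.0 = 240.2 g
  CaO: 10.56% × 500.0 = 52.80 g
  K2O: 13.63% × 500.0 = 68.15 g
  Na2O: 7.114% × 500.0 = 35.57 g
  Al2O3: 14.94% × 500.0 = 74.70 g
  BaO: 5.707% × 500.0 = 28.54 g
Balance tally, oxide-wise, with the batch weights as given, on the stated basis (delivered sums recover each target modulo rounding of the values):
  SiO2: 370.2·0.6489 = 240.2 g (target 240.2 g)
  CaO: 95.36·0.5537 = 52.80 g (target 52.80 g)
  K2O: 35.97·0.6832 + 370.2·0.1177 = 68.15 g (target 68.15 g)
  Na2O: 38.72·0.5888 + 370.2·0.03450 = 35.57 g (target 35.57 g)
  Al2O3: 10.36·0.6488 + 370.2·0.1836 = 74.69 g (target 74.70 g)
  BaO: 36.65·0.7785 = 28.53 g (target 28.54 g)
Glass-mass sanity pass: Σ batch − LOI loss = 500.0 g (oxide target masses add up to 500.0 g; versus the stated basis of 500.0 g — deltas are rounding alone).
Summing the batch: Σ batch = 587.3 g; ignition loss, Σ(batch × LOI) = 87.30 g; glass ÷ batch gives a yield of 85.13%.

Revised batch per 500.0 g glaze:
  sodium carbonate: 38.72 g
  alumina hydrate: 10.36 g
  aragonite sand: 95.36 g
  BaCO3: 36.65 g
  K2CO3: 35.97 g
  orthoclase: 370.2 g
Total batch = 587.3 g; LOI loss = 87.30 g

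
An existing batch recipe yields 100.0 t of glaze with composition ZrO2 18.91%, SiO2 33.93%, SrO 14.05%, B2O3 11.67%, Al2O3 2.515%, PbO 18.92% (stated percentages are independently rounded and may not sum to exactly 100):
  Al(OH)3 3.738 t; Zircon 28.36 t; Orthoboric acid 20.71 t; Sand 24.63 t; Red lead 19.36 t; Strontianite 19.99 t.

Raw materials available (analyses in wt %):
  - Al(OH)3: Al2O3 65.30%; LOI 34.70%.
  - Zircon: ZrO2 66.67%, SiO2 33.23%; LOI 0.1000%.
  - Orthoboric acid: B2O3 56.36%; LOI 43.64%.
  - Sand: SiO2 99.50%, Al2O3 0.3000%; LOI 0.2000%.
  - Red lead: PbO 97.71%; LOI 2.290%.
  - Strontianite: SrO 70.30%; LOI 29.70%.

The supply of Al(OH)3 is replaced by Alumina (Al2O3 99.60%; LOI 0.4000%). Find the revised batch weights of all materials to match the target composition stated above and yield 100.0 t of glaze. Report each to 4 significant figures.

In-progress results are displayed rounded off to 4 significant figures alongside each step; the whole derivation keeps exact precision throughout; a single rounding produces every reported value. All derived quantities are rebuilt in exact precision (glass mass, ignition loss, the totals, yield, six oxide percentages) from the batch weights on 100.0 t of glass, as set out in either problem or answer.
The oxide mass targets at 100.0 t glaze:
  ZrO2: 18.91% × 100.0 = 18.91 t
  SiO2: 33.93% × 100.0 = 33.93 t
  SrO: 14.05% × 100.0 = 14.05 t
  B2O3: 11.67% × 100.0 = 11.67 t
  Al2O3: 2.515% × 100.0 = 2.515 t
  PbO: 18.92% × 100.0 = 18.92 t
Checking each oxide sum per the reported batch figures, under the basis named above (every target is met by its sum modulo rounding of the values):
  ZrO2: 28.36·0.6667 = 18.91 t (target 18.91 t)
  SiO2: 28.36·0.3323 + 24.63·0.9950 = 33.93 t (target 33.93 t)
  SrO: 19.99·0.7030 = 14.05 t (target 14.05 t)
  B2O3: 20.71·0.5636 = 11.67 t (target 11.67 t)
  Al2O3: 2.451·0.9960 + 24.63·0.003000 = 2.515 t (target 2.515 t)
  PbO: 19.36·0.9771 = 18.92 t (target 18.92 t)
Consistency of the glass mass: whole batch net of LOI = 100.0 t (summing oxide targets gives 100.0 t; stated basis 100.0 t — a pure rounding effect).
Summing the batch: Σ batch = 115.5 t; LOI removed, Σ of batch·LOI: 15.51 t; glass ÷ batch gives a yield of 86.58%.

Revised batch per 100.0 t glaze:
  Alumina: 2.451 t
  Zircon: 28.36 t
  Orthoboric acid: 20.71 t
  Sand: 24.63 t
  Red lead: 19.36 t
  Strontianite: 19.99 t
Total batch = 115.5 t; LOI loss = 15.51 t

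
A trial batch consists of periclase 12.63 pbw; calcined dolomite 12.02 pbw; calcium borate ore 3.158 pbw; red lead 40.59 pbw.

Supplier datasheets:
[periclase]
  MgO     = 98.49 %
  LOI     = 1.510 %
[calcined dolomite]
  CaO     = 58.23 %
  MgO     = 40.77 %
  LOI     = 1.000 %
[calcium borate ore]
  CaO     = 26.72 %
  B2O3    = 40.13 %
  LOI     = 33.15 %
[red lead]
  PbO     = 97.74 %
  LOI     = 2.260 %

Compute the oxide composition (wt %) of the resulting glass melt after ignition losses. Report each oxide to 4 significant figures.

The intermediate values are printed rounded to four significant digits when written out — all arithmetic runs at full float precision in all steps; a single rounding completes every reported figure; derived quantities (the totals, four oxide percentages, ignition loss, yield, net glass mass) are computed from the weighed amounts for 66.12 pbw of glass at exact precision as written in either problem or answer.
Oxide-by-oxide delivered mass:
  PbO: 40.59·0.9774 = 39.67 pbw
  CaO: 12.02·0.5823 + 3.158·0.2672 = 7.843 pbw
  B2O3: 3.158·0.4013 = 1.267 pbw
  MgO: 12.63·0.9849 + 12.02·0.4077 = 17.34 pbw
LOI: 12.63·0.01510 + 12.02·0.01000 + 3.158·0.3315 + 40.59·0.02260 = 2.275 pbw
The glass mass, total less LOI, = 68.40 − 2.275 = 66.12 pbw (= the summed oxide contributions)
each oxide over glass, ×100, is wt %

Glass mass = 66.12 pbw (batch 68.40 − LOI 2.275).
Composition: PbO 60.00%, CaO 11.86%, B2O3 1.917%, MgO 26.22%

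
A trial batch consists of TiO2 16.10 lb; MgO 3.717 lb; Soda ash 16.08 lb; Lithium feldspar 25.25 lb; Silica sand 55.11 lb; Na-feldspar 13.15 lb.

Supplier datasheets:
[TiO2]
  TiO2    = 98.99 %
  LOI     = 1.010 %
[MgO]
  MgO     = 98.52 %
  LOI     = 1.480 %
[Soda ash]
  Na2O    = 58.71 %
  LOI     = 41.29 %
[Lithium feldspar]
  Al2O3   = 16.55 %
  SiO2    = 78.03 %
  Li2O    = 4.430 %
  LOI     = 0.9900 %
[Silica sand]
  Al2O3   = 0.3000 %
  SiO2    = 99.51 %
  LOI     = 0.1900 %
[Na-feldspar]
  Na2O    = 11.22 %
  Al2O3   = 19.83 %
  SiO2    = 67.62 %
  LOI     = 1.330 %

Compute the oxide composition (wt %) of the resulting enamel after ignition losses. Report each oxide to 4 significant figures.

The whole derivation maintains full float precision in all steps. In-progress results are printed, rounded to four significant digits, on the page — every reported result receives exactly one rounding. Derived quantities are re-derived starting from the weights per 122.0 lb of glass at full float precision (the six compositions, LOI, the yield, glass mass, the totals) as written in the problem or answer text.
Oxide-by-oxide delivered mass:
  Na2O: 16.08·0.5871 + 13.15·0.1122 = 10.92 lb
  Al2O3: 25.25·0.1655 + 55.11·0.003000 + 13.15·0.1983 = 6.952 lb
  TiO2: 16.10·0.9899 = 15.94 lb
  SiO2: 25.25·0.7803 + 55.11·0.9951 + 13.15·0.6762 = 83.43 lb
  Li2O: 25.25·0.04430 = 1.119 lb
  MgO: 3.717·0.9852 = 3.662 lb
LOI: 16.10·0.01010 + 3.717·0.01480 + 16.08·0.4129 + 25.25·0.009900 + 55.11·0.001900 + 13.15·0.01330 = 7.387 lb
Glass mass = batch − LOI = 129.4 − 7.387 = 122.0 lb (matching Σ of the oxides)
wt % = 100 × oxide mass / glass mass

Glass mass = 122.0 lb (batch 129.4 − LOI 7.387).
Composition: Na2O 8.946%, Al2O3 5.697%, TiO2 13.06%, SiO2 68.38%, Li2O 0.9167%, MgO 3.001%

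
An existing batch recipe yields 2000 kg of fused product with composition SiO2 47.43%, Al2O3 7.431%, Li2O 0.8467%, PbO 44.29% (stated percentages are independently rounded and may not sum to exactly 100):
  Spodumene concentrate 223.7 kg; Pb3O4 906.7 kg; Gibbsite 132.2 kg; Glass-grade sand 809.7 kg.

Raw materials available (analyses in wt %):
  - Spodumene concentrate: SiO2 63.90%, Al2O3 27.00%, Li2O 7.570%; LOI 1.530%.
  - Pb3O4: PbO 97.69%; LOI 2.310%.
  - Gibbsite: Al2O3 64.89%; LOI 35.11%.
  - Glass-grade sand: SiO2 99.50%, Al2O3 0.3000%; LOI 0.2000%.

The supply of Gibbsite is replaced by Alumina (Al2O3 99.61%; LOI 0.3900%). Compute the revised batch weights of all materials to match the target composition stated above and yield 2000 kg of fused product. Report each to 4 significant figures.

The intermediate values are printed, rounded to four significant figures, between the steps. All arithmetic carries exact precision from start to finish — each reported figure is rounded a single time. The derived quantities are recomputed from the weighed amounts for 2000 kg of glass in full precision (ignition loss, the four compositions, glass mass, the totals, the yield) as set out in the problem or answer text.
Oxide mass targets, per 2000 kg fused product:
  SiO2: 47.43% × 2000 = 948.6 kg
  Al2O3: 7.431% × 2000 = 148.6 kg
  Li2O: 0.8467% × 2000 = 16.93 kg
  PbO: 44.29% × 2000 = 885.8 kg
Sums-versus-targets review with the batch weights as given, relative to the basis at hand (sum by sum, the targets are met inside rounding margins):
  SiO2: 223.7·0.6390 + 809.7·0.9950 = 948.6 kg (target 948.6 kg)
  Al2O3: 223.7·0.2700 + 86.13·0.9961 + 809.7·0.003000 = 148.6 kg (target 148.6 kg)
  Li2O: 223.7·0.07570 = 16.93 kg (target 16.93 kg)
  PbO: 906.7·0.9769 = 885.8 kg (target 885.8 kg)
Consistency of the glass mass: the batch minus its LOI: 2000 kg (the targets, summed, come to 2000 kg; against the stated basis, 2000 kg — a pure rounding effect).
Summing the batch: Σ batch = 2026 kg; LOI loss = Σ batch·LOI = 26.32 kg; as yield: glass ÷ batch → 98.70%.

Revised batch per 2000 kg fused product:
  Spodumene concentrate: 223.7 kg
  Pb3O4: 906.7 kg
  Alumina: 86.13 kg
  Glass-grade sand: 809.7 kg
Total batch = 2026 kg; LOI loss = 26.32 kg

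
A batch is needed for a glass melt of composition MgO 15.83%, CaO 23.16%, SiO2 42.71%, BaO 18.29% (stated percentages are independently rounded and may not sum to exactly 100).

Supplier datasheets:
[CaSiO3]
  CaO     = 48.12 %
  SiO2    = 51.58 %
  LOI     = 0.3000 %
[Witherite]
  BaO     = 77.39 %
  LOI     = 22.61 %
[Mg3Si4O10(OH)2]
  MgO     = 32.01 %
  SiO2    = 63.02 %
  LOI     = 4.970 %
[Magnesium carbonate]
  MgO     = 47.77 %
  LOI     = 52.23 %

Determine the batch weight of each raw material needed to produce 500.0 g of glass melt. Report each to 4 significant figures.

The intermediate values are shown, rounded to 4 significant digits, within the worked lines. Every computation keeps full float precision end to end; a single rounding yields every reported result. All derived quantities (the yield, totals, the four compositions, LOI, net glass mass) are computed at exact precision from the weighed amounts on 500.0 g of glass exactly as shown in question or answer.
Target oxide masses per 500.0 g glass melt:
  MgO: 15.83% × 500.0 = 79.15 g
  CaO: 23.16% × 500.0 = 115.8 g
  SiO2: 42.71% × 500.0 = 213.6 g
  BaO: 18.29% × 500.0 = 91.45 g
Balance tally, oxide-wise, on the weights just shown, per the basis as stated (sums match the target masses given rounding of the digits):
  MgO: 141.9·0.3201 + 70.61·0.4777 = 79.15 g (target 79.15 g)
  CaO: 240.6·0.4812 = 115.8 g (target 115.8 g)
  SiO2: 240.6·0.5158 + 141.9·0.6302 = 213.5 g (target 213.6 g)
  BaO: 118.2·0.7739 = 91.47 g (target 91.45 g)
Glass-mass sanity pass: batch total minus LOI = 499.9 g (per-oxide target masses sum to 500.0 g; basis as stated: 500.0 g — deltas are rounding alone).
Batch total: Σ batch = 571.3 g; the LOI term Σ batch·LOI equals 71.38 g; the yield ratio, glass ÷ batch: 87.51%.

Batch per 500.0 g glass melt:
  CaSiO3: 240.6 g
  Witherite: 118.2 g
  Mg3Si4O10(OH)2: 141.9 g
  Magnesium carbonate: 70.61 g
Total batch = 571.3 g; LOI loss = 71.38 g; yield = 87.51%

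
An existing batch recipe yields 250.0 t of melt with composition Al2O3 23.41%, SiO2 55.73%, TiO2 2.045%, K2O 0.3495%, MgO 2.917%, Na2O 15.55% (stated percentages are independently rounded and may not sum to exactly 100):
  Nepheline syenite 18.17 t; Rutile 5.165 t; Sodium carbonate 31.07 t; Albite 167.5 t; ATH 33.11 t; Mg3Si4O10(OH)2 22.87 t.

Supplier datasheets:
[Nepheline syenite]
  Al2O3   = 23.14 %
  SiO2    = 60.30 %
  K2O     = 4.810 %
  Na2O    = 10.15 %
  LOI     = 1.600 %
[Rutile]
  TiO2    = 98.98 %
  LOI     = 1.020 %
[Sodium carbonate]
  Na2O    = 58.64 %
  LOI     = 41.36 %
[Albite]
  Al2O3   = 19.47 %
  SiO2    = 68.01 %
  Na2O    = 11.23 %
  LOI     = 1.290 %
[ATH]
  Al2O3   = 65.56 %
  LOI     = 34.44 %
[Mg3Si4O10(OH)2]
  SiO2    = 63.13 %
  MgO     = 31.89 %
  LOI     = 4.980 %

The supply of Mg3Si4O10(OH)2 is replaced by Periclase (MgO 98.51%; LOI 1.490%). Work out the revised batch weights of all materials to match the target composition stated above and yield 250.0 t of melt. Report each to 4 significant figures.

Mid-chain values are displayed rounded off to 4 significant figures across the worked steps; full precision is carried end to end — a single rounding produces each reported number. Derived quantities (LOI, six oxide percentages, totals, glass mass, the yield) are re-derived using the weight values at 250.0 t of glass in full float precision as they appear in the problem or the answer.
Oxide-by-oxide targets in 250.0 t melt:
  Al2O3: 23.41% × 250.0 = 58.52 t
  SiO2: 55.73% × 250.0 = 139.3 t
  TiO2: 2.045% × 250.0 = 5.112 t
  K2O: 0.3495% × 250.0 = 0.8738 t
  MgO: 2.917% × 250.0 = 7.292 t
  Na2O: 15.55% × 250.0 = 38.88 t
Mass-balance tally per oxide working from each reported weight, on the stated basis (each sum matches its target mass modulo rounding of the values):
  Al2O3: 18.17·0.2314 + 188.8·0.1947 + 26.80·0.6556 = 58.53 t (target 58.52 t)
  SiO2: 18.17·0.6030 + 188.8·0.6801 = 139.4 t (target 139.3 t)
  TiO2: 5.165·0.9898 = 5.112 t (target 5.112 t)
  K2O: 18.17·0.04810 = 0.8740 t (target 0.8738 t)
  MgO: 7.403·0.9851 = 7.293 t (target 7.292 t)
  Na2O: 18.17·0.1015 + 27.00·0.5864 + 188.8·0.1123 = 38.88 t (target 38.88 t)
Glass-mass closure: batch total minus LOI = 250.1 t (the targets, summed, come to 250.0 t; with the basis standing at 250.0 t — rounding explains the deltas).
Whole-batch sum: Σ batch = 273.3 t; ignition loss, Σ(batch × LOI) = 23.29 t; as yield: glass ÷ batch → 91.48%.

Revised batch per 250.0 t melt:
  Nepheline syenite: 18.17 t
  Rutile: 5.165 t
  Sodium carbonate: 27.00 t
  Albite: 188.8 t
  ATH: 26.80 t
  Periclase: 7.403 t
Total batch = 273.3 t; LOI loss = 23.29 t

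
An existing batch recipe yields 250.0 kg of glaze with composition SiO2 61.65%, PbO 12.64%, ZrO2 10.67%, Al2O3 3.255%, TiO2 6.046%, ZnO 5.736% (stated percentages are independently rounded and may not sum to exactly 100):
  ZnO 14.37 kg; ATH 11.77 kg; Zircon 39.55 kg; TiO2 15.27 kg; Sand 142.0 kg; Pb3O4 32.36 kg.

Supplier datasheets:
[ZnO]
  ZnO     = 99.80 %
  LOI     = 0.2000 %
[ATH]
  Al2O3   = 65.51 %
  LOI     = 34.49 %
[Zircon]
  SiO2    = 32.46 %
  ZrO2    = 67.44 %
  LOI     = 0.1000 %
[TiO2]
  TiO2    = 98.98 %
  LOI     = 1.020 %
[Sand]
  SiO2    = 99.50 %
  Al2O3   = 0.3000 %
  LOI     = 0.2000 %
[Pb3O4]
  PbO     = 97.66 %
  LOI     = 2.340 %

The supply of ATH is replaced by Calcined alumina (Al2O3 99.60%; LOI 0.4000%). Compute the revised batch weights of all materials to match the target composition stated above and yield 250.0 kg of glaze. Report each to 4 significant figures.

Each numeric step holds full precision at each step. Mid-chain values are printed with 4-significant-digit rounding at each printed step; every reported number includes exactly one rounding. The derived quantities are carried in full precision (ignition loss, six oxide percentages, yield, net glass mass, totals) starting from the weights at 250.0 kg of glass exactly as printed in the problem or answer text.
Per-oxide target masses for 250.0 kg glaze:
  SiO2: 61.65% × 250.0 = 154.1 kg
  PbO: 12.64% × 250.0 = 31.60 kg
  ZrO2: 10.67% × 250.0 = 26.68 kg
  Al2O3: 3.255% × 250.0 = 8.137 kg
  TiO2: 6.046% × 250.0 = 15.12 kg
  ZnO: 5.736% × 250.0 = 14.34 kg
Sums-versus-targets review per the reported batch figures, for the quoted basis mass (every target is met by its sum net of answer rounding effects):
  SiO2: 39.55·0.3246 + 142.0·0.9950 = 154.1 kg (target 154.1 kg)
  PbO: 32.36·0.9766 = 31.60 kg (target 31.60 kg)
  ZrO2: 39.55·0.6744 = 26.67 kg (target 26.68 kg)
  Al2O3: 7.742·0.9960 + 142.0·0.003000 = 8.137 kg (target 8.137 kg)
  TiO2: 15.27·0.9898 = 15.11 kg (target 15.12 kg)
  ZnO: 14.37·0.9980 = 14.34 kg (target 14.34 kg)
Glass mass check: Σ batch − LOI loss = 250.0 kg (targets for the oxides total 250.0 kg; against the stated basis, 250.0 kg — rounding explains the deltas).
Total batch = Σ batch = 251.3 kg; the LOI term Σ batch·LOI equals 1.296 kg; yield: glass divided by total = 99.48%.

Revised batch per 250.0 kg glaze:
  ZnO: 14.37 kg
  Calcined alumina: 7.742 kg
  Zircon: 39.55 kg
  TiO2: 15.27 kg
  Sand: 142.0 kg
  Pb3O4: 32.36 kg
Total batch = 251.3 kg; LOI loss = 1.296 kg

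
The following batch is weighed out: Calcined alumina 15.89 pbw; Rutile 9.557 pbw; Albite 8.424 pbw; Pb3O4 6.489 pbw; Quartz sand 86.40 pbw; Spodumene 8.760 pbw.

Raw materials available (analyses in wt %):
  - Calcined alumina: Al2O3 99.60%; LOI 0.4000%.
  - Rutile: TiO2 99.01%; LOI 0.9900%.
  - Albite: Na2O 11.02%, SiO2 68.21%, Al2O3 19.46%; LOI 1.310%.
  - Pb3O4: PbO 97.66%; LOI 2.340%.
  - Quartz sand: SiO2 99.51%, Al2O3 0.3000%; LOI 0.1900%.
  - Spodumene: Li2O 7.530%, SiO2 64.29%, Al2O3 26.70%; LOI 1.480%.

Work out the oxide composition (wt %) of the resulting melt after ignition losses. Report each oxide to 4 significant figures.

Every computation holds full precision throughout. Working values are shown, rounded to 4 significant digits, alongside each step; a single rounding completes each reported number; all derived quantities, which include the totals, LOI, glass mass, the six compositions, the yield, are carried at full precision, as written in question or answer, from the batch weights on 134.8 pbw of glass.
What the batch supplies per oxide:
  PbO: 6.489·0.9766 = 6.337 pbw
  Li2O: 8.760·0.07530 = 0.6596 pbw
  Na2O: 8.424·0.1102 = 0.9283 pbw
  SiO2: 8.424·0.6821 + 86.40·0.9951 + 8.760·0.6429 = 97.35 pbw
  Al2O3: 15.89·0.9960 + 8.424·0.1946 + 86.40·0.003000 + 8.760·0.2670 = 20.06 pbw
  TiO2: 9.557·0.9901 = 9.462 pbw
LOI: 15.89·0.004000 + 9.557·0.009900 + 8.424·0.01310 + 6.489·0.02340 + 86.40·0.001900 + 8.760·0.01480 = 0.7142 pbw
The glass mass, total less LOI, = 135.5 − 0.7142 = 134.8 pbw (equal to the oxide-mass sum)
percent share: oxide ÷ glass, ×100

Glass mass = 134.8 pbw (batch 135.5 − LOI 0.7142).
Composition: PbO 4.701%, Li2O 0.4893%, Na2O 0.6886%, SiO2 72.22%, Al2O3 14.88%, TiO2 7.019%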